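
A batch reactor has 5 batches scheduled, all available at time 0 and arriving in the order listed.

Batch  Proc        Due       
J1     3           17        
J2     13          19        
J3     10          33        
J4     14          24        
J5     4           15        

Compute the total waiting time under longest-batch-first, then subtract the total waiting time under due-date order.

LPT (decreasing processing time): J4 J2 J3 J5 J1.
J4: waits 0, runs 0→14
J2: waits 14, runs 14→27
J3: waits 27, runs 27→37
J5: waits 37, runs 37→41
J1: waits 41, runs 41→44
Sum = 0+14+27+37+41 = 119.
EDD (increasing due date): J5 J1 J2 J4 J3.
J5: waits 0, runs 0→4
J1: waits 4, runs 4→7
J2: waits 7, runs 7→20
J4: waits 20, runs 20→34
J3: waits 34, runs 34→44
Sum = 0+4+7+20+34 = 65.
Difference = 119 − 65 = 54.

54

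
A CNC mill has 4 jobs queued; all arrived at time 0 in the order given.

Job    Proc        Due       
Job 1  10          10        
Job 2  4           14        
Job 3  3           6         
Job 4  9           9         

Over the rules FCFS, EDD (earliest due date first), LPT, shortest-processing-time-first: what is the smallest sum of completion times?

FIFO (arrival order): Job 1 Job 2 Job 3 Job 4.
Job 1: 0→10
Job 2: 10→14
Job 3: 14→17
Job 4: 17→26
Sum = 10+14+17+26 = 67.
EDD (increasing due date): Job 3 Job 4 Job 1 Job 2.
Job 3: 0→3
Job 4: 3→12
Job 1: 12→22
Job 2: 22→26
Sum = 3+12+22+26 = 63.
LPT (decreasing processing time): Job 1 Job 4 Job 2 Job 3.
Job 1: 0→10
Job 4: 10→19
Job 2: 19→23
Job 3: 23→26
Sum = 10+19+23+26 = 78.
SPT (increasing processing time): Job 3 Job 2 Job 4 Job 1.
Job 3: 0→3
Job 2: 3→7
Job 4: 7→16
Job 1: 16→26
Sum = 3+7+16+26 = 52.
FIFO 67, EDD 63, LPT 78, SPT 52 → minimum 52.

52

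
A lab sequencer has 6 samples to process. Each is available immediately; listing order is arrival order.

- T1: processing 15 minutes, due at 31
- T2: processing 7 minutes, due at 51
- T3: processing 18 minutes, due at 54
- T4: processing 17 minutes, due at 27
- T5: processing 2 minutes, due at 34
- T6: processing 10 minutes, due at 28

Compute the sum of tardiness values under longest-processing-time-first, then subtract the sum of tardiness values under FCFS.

LPT (decreasing processing time): T3 T4 T1 T6 T2 T5.
T3: 0→18, due 54, tardiness 0
T4: 18→35, due 27, tardiness 8
T1: 35→50, due 31, tardiness 19
T6: 50→60, due 28, tardiness 32
T2: 60→67, due 51, tardiness 16
T5: 67→69, due 34, tardiness 35
Sum = 0+8+19+32+16+35 = 110.
FIFO (arrival order): T1 T2 T3 T4 T5 T6.
T1: 0→15, due 31, tardiness 0
T2: 15→22, due 51, tardiness 0
T3: 22→40, due 54, tardiness 0
T4: 40→57, due 27, tardiness 30
T5: 57→59, due 34, tardiness 25
T6: 59→69, due 28, tardiness 41
Sum = 0+0+0+30+25+41 = 96.
Difference = 110 − 96 = 14.

14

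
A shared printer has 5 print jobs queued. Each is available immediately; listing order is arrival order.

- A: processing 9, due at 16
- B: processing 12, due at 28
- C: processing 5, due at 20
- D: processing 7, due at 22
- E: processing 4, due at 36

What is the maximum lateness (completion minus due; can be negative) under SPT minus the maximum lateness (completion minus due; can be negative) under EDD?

4

SPT (increasing processing time): E C D A B.
E: 0→4, due 36, lateness -32
C: 4→9, due 20, lateness -11
D: 9→16, due 22, lateness -6
A: 16→25, due 16, lateness 9
B: 25→37, due 28, lateness 9
Maximum = 9.
EDD (increasing due date): A C D B E.
A: 0→9, due 16, lateness -7
C: 9→14, due 20, lateness -6
D: 14→21, due 22, lateness -1
B: 21→33, due 28, lateness 5
E: 33→37, due 36, lateness 1
Maximum = 5.
Difference = 9 − 5 = 4.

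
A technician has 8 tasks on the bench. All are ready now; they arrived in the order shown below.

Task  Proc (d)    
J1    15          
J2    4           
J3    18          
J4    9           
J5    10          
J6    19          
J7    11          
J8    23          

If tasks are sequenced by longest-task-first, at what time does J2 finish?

LPT (decreasing processing time): J8 J6 J3 J1 J7 J5 J4 J2.
J8: 0→23
J6: 23→42
J3: 42→60
J1: 60→75
J7: 75→86
J5: 86→96
J4: 96→105
J2: 105→109

109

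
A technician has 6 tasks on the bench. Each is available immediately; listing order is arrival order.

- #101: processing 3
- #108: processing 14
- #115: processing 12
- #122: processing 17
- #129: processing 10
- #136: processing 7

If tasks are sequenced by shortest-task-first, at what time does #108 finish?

SPT (increasing processing time): #101 #136 #129 #115 #108 #122.
#101: 0→3
#136: 3→10
#129: 10→20
#115: 20→32
#108: 32→46

46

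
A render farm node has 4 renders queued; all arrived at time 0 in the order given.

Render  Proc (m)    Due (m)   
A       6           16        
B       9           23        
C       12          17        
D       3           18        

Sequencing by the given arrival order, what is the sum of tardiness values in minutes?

22

FIFO (arrival order): A B C D.
A: 0→6, due 16, tardiness 0
B: 6→15, due 23, tardiness 0
C: 15→27, due 17, tardiness 10
D: 27→30, due 18, tardiness 12
Sum = 0+0+10+12 = 22.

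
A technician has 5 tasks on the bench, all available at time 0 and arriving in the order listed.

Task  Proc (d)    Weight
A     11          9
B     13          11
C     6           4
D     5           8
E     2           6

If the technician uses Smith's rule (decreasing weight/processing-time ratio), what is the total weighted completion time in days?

715

WSPT (decreasing weight/processing-time ratio): E D B A C.
E: finishes 2, weight 6, w·C = 12
D: finishes 7, weight 8, w·C = 56
B: finishes 20, weight 11, w·C = 220
A: finishes 31, weight 9, w·C = 279
C: finishes 37, weight 4, w·C = 148
Sum = 12+56+220+279+148 = 715.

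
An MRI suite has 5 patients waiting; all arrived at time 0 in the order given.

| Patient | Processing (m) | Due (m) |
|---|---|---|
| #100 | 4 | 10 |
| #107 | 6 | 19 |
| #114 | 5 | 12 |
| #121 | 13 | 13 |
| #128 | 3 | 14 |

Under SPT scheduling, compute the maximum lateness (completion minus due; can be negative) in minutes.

SPT (increasing processing time): #128 #100 #114 #107 #121.
#128: 0→3, due 14, lateness -11
#100: 3→7, due 10, lateness -3
#114: 7→12, due 12, lateness 0
#107: 12→18, due 19, lateness -1
#121: 18→31, due 13, lateness 18
Maximum = 18.

18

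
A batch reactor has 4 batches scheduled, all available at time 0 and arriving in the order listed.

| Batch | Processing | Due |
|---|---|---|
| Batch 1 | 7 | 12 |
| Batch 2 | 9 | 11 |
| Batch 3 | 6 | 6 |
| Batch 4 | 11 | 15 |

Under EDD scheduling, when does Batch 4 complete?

EDD (increasing due date): Batch 3 Batch 2 Batch 1 Batch 4.
Batch 3: 0→6
Batch 2: 6→15
Batch 1: 15→22
Batch 4: 22→33

33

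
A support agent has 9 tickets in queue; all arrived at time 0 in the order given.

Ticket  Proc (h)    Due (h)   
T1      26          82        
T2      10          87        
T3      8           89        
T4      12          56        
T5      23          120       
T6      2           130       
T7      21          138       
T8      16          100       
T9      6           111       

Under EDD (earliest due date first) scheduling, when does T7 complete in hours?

124

EDD (increasing due date): T4 T1 T2 T3 T8 T9 T5 T6 T7.
T4: 0→12
T1: 12→38
T2: 38→48
T3: 48→56
T8: 56→72
T9: 72→78
T5: 78→101
T6: 101→103
T7: 103→124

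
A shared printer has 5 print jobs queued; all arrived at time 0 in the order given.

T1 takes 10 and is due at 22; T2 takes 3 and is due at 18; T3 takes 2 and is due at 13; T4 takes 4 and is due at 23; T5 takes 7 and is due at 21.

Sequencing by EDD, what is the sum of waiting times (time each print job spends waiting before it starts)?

41

EDD (increasing due date): T3 T2 T5 T1 T4.
T3: waits 0, runs 0→2
T2: waits 2, runs 2→5
T5: waits 5, runs 5→12
T1: waits 12, runs 12→22
T4: waits 22, runs 22→26
Sum = 0+2+5+12+22 = 41.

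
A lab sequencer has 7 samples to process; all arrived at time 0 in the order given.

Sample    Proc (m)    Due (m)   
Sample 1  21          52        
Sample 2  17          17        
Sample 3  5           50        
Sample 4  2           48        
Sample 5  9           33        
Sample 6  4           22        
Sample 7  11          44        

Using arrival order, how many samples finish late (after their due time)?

FIFO (arrival order): Sample 1 Sample 2 Sample 3 Sample 4 Sample 5 Sample 6 Sample 7.
Sample 1: 0→21, due 52, tardiness 0
Sample 2: 21→38, due 17, tardiness 21
Sample 3: 38→43, due 50, tardiness 0
Sample 4: 43→45, due 48, tardiness 0
Sample 5: 45→54, due 33, tardiness 21
Sample 6: 54→58, due 22, tardiness 36
Sample 7: 58→69, due 44, tardiness 25
Late samples: 4.

4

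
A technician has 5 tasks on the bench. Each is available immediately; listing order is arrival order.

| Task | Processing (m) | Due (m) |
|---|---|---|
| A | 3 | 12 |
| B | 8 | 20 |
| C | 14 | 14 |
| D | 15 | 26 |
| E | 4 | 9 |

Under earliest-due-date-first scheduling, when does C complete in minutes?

EDD (increasing due date): E A C B D.
E: 0→4
A: 4→7
C: 7→21

21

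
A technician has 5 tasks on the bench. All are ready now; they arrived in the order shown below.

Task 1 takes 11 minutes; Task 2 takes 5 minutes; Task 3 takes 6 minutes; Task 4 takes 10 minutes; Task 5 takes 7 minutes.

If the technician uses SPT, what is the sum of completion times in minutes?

SPT (increasing processing time): Task 2 Task 3 Task 5 Task 4 Task 1.
Task 2: 0→5
Task 3: 5→11
Task 5: 11→18
Task 4: 18→28
Task 1: 28→39
Sum = 5+11+18+28+39 = 101.

101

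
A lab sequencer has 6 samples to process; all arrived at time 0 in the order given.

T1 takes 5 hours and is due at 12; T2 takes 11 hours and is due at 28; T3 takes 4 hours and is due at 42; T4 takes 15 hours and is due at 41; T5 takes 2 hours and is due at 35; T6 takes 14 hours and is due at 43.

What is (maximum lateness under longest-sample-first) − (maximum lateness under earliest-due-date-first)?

25

LPT (decreasing processing time): T4 T6 T2 T1 T3 T5.
T4: 0→15, due 41, lateness -26
T6: 15→29, due 43, lateness -14
T2: 29→40, due 28, lateness 12
T1: 40→45, due 12, lateness 33
T3: 45→49, due 42, lateness 7
T5: 49→51, due 35, lateness 16
Maximum = 33.
EDD (increasing due date): T1 T2 T5 T4 T3 T6.
T1: 0→5, due 12, lateness -7
T2: 5→16, due 28, lateness -12
T5: 16→18, due 35, lateness -17
T4: 18→33, due 41, lateness -8
T3: 33→37, due 42, lateness -5
T6: 37→51, due 43, lateness 8
Maximum = 8.
Difference = 33 − 8 = 25.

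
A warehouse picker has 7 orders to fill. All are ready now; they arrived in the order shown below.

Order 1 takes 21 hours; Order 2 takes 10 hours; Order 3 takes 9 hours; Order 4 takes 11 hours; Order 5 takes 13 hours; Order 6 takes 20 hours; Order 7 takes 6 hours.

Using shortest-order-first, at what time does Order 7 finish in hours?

SPT (increasing processing time): Order 7 Order 3 Order 2 Order 4 Order 5 Order 6 Order 1.
Order 7: 0→6

6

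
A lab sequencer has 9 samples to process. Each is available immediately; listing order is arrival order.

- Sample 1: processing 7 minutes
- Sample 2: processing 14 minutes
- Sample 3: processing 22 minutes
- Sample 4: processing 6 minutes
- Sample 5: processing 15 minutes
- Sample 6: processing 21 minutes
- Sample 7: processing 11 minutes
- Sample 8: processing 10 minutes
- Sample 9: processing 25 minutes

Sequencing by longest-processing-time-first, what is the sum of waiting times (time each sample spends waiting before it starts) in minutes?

LPT (decreasing processing time): Sample 9 Sample 3 Sample 6 Sample 5 Sample 2 Sample 7 Sample 8 Sample 1 Sample 4.
Sample 9: waits 0, runs 0→25
Sample 3: waits 25, runs 25→47
Sample 6: waits 47, runs 47→68
Sample 5: waits 68, runs 68→83
Sample 2: waits 83, runs 83→97
Sample 7: waits 97, runs 97→108
Sample 8: waits 108, runs 108→118
Sample 1: waits 118, runs 118→125
Sample 4: waits 125, runs 125→131
Sum = 0+25+47+68+83+97+108+118+125 = 671.

671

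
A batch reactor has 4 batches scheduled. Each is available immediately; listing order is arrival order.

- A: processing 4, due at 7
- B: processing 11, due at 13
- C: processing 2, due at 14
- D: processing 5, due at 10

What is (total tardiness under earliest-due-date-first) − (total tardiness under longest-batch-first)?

EDD (increasing due date): A D B C.
A: 0→4, due 7, tardiness 0
D: 4→9, due 10, tardiness 0
B: 9→20, due 13, tardiness 7
C: 20→22, due 14, tardiness 8
Sum = 0+0+7+8 = 15.
LPT (decreasing processing time): B D A C.
B: 0→11, due 13, tardiness 0
D: 11→16, due 10, tardiness 6
A: 16→20, due 7, tardiness 13
C: 20→22, due 14, tardiness 8
Sum = 0+6+13+8 = 27.
Difference = 15 − 27 = -12.

-12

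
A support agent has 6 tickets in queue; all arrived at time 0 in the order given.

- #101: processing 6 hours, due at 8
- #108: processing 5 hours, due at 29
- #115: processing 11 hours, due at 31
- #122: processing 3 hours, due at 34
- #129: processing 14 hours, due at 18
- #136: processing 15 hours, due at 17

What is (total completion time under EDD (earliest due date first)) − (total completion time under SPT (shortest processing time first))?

EDD (increasing due date): #101 #136 #129 #108 #115 #122.
#101: 0→6
#136: 6→21
#129: 21→35
#108: 35→40
#115: 40→51
#122: 51→54
Sum = 6+21+35+40+51+54 = 207.
SPT (increasing processing time): #122 #108 #101 #115 #129 #136.
#122: 0→3
#108: 3→8
#101: 8→14
#115: 14→25
#129: 25→39
#136: 39→54
Sum = 3+8+14+25+39+54 = 143.
Difference = 207 − 143 = 64.

64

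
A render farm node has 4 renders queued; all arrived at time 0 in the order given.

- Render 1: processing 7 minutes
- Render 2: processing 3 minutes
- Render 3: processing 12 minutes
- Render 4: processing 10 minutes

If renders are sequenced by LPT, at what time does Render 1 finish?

LPT (decreasing processing time): Render 3 Render 4 Render 1 Render 2.
Render 3: 0→12
Render 4: 12→22
Render 1: 22→29

29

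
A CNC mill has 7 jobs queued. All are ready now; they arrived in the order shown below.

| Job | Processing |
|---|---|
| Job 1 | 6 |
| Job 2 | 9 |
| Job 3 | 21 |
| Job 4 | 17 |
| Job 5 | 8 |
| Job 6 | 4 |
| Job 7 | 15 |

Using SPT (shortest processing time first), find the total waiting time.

160

SPT (increasing processing time): Job 6 Job 1 Job 5 Job 2 Job 7 Job 4 Job 3.
Job 6: waits 0, runs 0→4
Job 1: waits 4, runs 4→10
Job 5: waits 10, runs 10→18
Job 2: waits 18, runs 18→27
Job 7: waits 27, runs 27→42
Job 4: waits 42, runs 42→59
Job 3: waits 59, runs 59→80
Sum = 0+4+10+18+27+42+59 = 160.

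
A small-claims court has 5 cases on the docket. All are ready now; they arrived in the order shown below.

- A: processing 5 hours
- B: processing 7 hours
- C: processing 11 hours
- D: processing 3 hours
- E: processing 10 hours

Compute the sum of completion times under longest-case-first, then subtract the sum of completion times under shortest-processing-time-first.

LPT (decreasing processing time): C E B A D.
C: 0→11
E: 11→21
B: 21→28
A: 28→33
D: 33→36
Sum = 11+21+28+33+36 = 129.
SPT (increasing processing time): D A B E C.
D: 0→3
A: 3→8
B: 8→15
E: 15→25
C: 25→36
Sum = 3+8+15+25+36 = 87.
Difference = 129 − 87 = 42.

42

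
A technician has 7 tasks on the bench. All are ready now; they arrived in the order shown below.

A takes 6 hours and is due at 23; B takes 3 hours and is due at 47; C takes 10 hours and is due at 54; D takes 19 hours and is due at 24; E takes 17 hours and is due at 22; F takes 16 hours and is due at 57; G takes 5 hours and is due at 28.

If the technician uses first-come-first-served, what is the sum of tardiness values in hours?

109

FIFO (arrival order): A B C D E F G.
A: 0→6, due 23, tardiness 0
B: 6→9, due 47, tardiness 0
C: 9→19, due 54, tardiness 0
D: 19→38, due 24, tardiness 14
E: 38→55, due 22, tardiness 33
F: 55→71, due 57, tardiness 14
G: 71→76, due 28, tardiness 48
Sum = 0+0+0+14+33+14+48 = 109.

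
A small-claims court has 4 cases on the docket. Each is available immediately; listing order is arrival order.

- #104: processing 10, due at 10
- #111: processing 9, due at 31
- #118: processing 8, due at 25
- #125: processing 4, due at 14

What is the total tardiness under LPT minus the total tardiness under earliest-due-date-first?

19

LPT (decreasing processing time): #104 #111 #118 #125.
#104: 0→10, due 10, tardiness 0
#111: 10→19, due 31, tardiness 0
#118: 19→27, due 25, tardiness 2
#125: 27→31, due 14, tardiness 17
Sum = 0+0+2+17 = 19.
EDD (increasing due date): #104 #125 #118 #111.
#104: 0→10, due 10, tardiness 0
#125: 10→14, due 14, tardiness 0
#118: 14→22, due 25, tardiness 0
#111: 22→31, due 31, tardiness 0
Sum = 0+0+0+0 = 0.
Difference = 19 − 0 = 19.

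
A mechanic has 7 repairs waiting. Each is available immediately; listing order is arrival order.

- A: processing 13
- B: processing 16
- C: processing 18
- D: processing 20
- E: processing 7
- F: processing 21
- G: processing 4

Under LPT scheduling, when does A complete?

88

LPT (decreasing processing time): F D C B A E G.
F: 0→21
D: 21→41
C: 41→59
B: 59→75
A: 75→88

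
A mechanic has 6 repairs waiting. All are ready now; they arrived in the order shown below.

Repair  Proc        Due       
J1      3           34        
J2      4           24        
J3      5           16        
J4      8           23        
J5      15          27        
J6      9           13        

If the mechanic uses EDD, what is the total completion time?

EDD (increasing due date): J6 J3 J4 J2 J5 J1.
J6: 0→9
J3: 9→14
J4: 14→22
J2: 22→26
J5: 26→41
J1: 41→44
Sum = 9+14+22+26+41+44 = 156.

156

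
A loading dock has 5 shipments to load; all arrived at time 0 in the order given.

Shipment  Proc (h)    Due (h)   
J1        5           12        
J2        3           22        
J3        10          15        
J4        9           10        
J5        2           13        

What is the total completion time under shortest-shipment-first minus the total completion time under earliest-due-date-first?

-29

SPT (increasing processing time): J5 J2 J1 J4 J3.
J5: 0→2
J2: 2→5
J1: 5→10
J4: 10→19
J3: 19→29
Sum = 2+5+10+19+29 = 65.
EDD (increasing due date): J4 J1 J5 J3 J2.
J4: 0→9
J1: 9→14
J5: 14→16
J3: 16→26
J2: 26→29
Sum = 9+14+16+26+29 = 94.
Difference = 65 − 94 = -29.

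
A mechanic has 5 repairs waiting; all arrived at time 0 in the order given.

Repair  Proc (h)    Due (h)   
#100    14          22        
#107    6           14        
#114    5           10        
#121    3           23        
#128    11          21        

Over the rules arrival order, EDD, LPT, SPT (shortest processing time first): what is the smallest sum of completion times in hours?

FIFO (arrival order): #100 #107 #114 #121 #128.
#100: 0→14
#107: 14→20
#114: 20→25
#121: 25→28
#128: 28→39
Sum = 14+20+25+28+39 = 126.
EDD (increasing due date): #114 #107 #128 #100 #121.
#114: 0→5
#107: 5→11
#128: 11→22
#100: 22→36
#121: 36→39
Sum = 5+11+22+36+39 = 113.
LPT (decreasing processing time): #100 #128 #107 #114 #121.
#100: 0→14
#128: 14→25
#107: 25→31
#114: 31→36
#121: 36→39
Sum = 14+25+31+36+39 = 145.
SPT (increasing processing time): #121 #114 #107 #128 #100.
#121: 0→3
#114: 3→8
#107: 8→14
#128: 14→25
#100: 25→39
Sum = 3+8+14+25+39 = 89.
FIFO 126, EDD 113, LPT 145, SPT 89 → minimum 89.

89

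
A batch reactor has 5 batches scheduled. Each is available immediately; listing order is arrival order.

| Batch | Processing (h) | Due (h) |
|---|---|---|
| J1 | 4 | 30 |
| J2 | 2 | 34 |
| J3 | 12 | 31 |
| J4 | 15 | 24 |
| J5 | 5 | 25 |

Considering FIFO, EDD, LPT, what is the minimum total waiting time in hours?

FIFO (arrival order): J1 J2 J3 J4 J5.
J1: waits 0, runs 0→4
J2: waits 4, runs 4→6
J3: waits 6, runs 6→18
J4: waits 18, runs 18→33
J5: waits 33, runs 33→38
Sum = 0+4+6+18+33 = 61.
EDD (increasing due date): J4 J5 J1 J3 J2.
J4: waits 0, runs 0→15
J5: waits 15, runs 15→20
J1: waits 20, runs 20→24
J3: waits 24, runs 24→36
J2: waits 36, runs 36→38
Sum = 0+15+20+24+36 = 95.
LPT (decreasing processing time): J4 J3 J5 J1 J2.
J4: waits 0, runs 0→15
J3: waits 15, runs 15→27
J5: waits 27, runs 27→32
J1: waits 32, runs 32→36
J2: waits 36, runs 36→38
Sum = 0+15+27+32+36 = 110.
FIFO 61, EDD 95, LPT 110 → minimum 61.

61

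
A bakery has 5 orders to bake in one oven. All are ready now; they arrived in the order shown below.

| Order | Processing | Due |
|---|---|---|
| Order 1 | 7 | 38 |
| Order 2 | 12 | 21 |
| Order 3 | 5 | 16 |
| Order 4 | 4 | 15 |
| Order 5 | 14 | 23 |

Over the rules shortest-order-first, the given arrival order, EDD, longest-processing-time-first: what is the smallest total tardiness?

SPT (increasing processing time): Order 4 Order 3 Order 1 Order 2 Order 5.
Order 4: 0→4, due 15, tardiness 0
Order 3: 4→9, due 16, tardiness 0
Order 1: 9→16, due 38, tardiness 0
Order 2: 16→28, due 21, tardiness 7
Order 5: 28→42, due 23, tardiness 19
Sum = 0+0+0+7+19 = 26.
FIFO (arrival order): Order 1 Order 2 Order 3 Order 4 Order 5.
Order 1: 0→7, due 38, tardiness 0
Order 2: 7→19, due 21, tardiness 0
Order 3: 19→24, due 16, tardiness 8
Order 4: 24→28, due 15, tardiness 13
Order 5: 28→42, due 23, tardiness 19
Sum = 0+0+8+13+19 = 40.
EDD (increasing due date): Order 4 Order 3 Order 2 Order 5 Order 1.
Order 4: 0→4, due 15, tardiness 0
Order 3: 4→9, due 16, tardiness 0
Order 2: 9→21, due 21, tardiness 0
Order 5: 21→35, due 23, tardiness 12
Order 1: 35→42, due 38, tardiness 4
Sum = 0+0+0+12+4 = 16.
LPT (decreasing processing time): Order 5 Order 2 Order 1 Order 3 Order 4.
Order 5: 0→14, due 23, tardiness 0
Order 2: 14→26, due 21, tardiness 5
Order 1: 26→33, due 38, tardiness 0
Order 3: 33→38, due 16, tardiness 22
Order 4: 38→42, due 15, tardiness 27
Sum = 0+5+0+22+27 = 54.
SPT 26, FIFO 40, EDD 16, LPT 54 → minimum 16.

16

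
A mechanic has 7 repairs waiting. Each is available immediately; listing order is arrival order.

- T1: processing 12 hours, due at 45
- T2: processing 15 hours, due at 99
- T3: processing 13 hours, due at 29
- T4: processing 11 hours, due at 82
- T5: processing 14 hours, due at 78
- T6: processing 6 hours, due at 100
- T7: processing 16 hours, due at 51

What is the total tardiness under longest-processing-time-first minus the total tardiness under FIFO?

7

LPT (decreasing processing time): T7 T2 T5 T3 T1 T4 T6.
T7: 0→16, due 51, tardiness 0
T2: 16→31, due 99, tardiness 0
T5: 31→45, due 78, tardiness 0
T3: 45→58, due 29, tardiness 29
T1: 58→70, due 45, tardiness 25
T4: 70→81, due 82, tardiness 0
T6: 81→87, due 100, tardiness 0
Sum = 0+0+0+29+25+0+0 = 54.
FIFO (arrival order): T1 T2 T3 T4 T5 T6 T7.
T1: 0→12, due 45, tardiness 0
T2: 12→27, due 99, tardiness 0
T3: 27→40, due 29, tardiness 11
T4: 40→51, due 82, tardiness 0
T5: 51→65, due 78, tardiness 0
T6: 65→71, due 100, tardiness 0
T7: 71→87, due 51, tardiness 36
Sum = 0+0+11+0+0+0+36 = 47.
Difference = 54 − 47 = 7.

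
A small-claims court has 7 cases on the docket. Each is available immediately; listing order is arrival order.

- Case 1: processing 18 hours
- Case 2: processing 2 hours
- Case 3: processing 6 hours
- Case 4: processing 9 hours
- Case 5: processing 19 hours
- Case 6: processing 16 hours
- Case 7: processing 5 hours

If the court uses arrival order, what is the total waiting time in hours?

223

FIFO (arrival order): Case 1 Case 2 Case 3 Case 4 Case 5 Case 6 Case 7.
Case 1: waits 0, runs 0→18
Case 2: waits 18, runs 18→20
Case 3: waits 20, runs 20→26
Case 4: waits 26, runs 26→35
Case 5: waits 35, runs 35→54
Case 6: waits 54, runs 54→70
Case 7: waits 70, runs 70→75
Sum = 0+18+20+26+35+54+70 = 223.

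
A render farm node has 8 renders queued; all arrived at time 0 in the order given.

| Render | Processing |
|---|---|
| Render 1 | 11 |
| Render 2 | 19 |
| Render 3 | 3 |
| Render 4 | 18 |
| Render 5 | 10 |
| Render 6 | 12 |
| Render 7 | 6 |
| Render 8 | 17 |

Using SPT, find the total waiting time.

SPT (increasing processing time): Render 3 Render 7 Render 5 Render 1 Render 6 Render 8 Render 4 Render 2.
Render 3: waits 0, runs 0→3
Render 7: waits 3, runs 3→9
Render 5: waits 9, runs 9→19
Render 1: waits 19, runs 19→30
Render 6: waits 30, runs 30→42
Render 8: waits 42, runs 42→59
Render 4: waits 59, runs 59→77
Render 2: waits 77, runs 77→96
Sum = 0+3+9+19+30+42+59+77 = 239.

239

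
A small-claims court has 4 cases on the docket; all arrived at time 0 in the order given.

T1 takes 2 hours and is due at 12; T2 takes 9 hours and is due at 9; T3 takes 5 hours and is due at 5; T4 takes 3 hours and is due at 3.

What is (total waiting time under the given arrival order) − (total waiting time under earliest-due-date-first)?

1

FIFO (arrival order): T1 T2 T3 T4.
T1: waits 0, runs 0→2
T2: waits 2, runs 2→11
T3: waits 11, runs 11→16
T4: waits 16, runs 16→19
Sum = 0+2+11+16 = 29.
EDD (increasing due date): T4 T3 T2 T1.
T4: waits 0, runs 0→3
T3: waits 3, runs 3→8
T2: waits 8, runs 8→17
T1: waits 17, runs 17→19
Sum = 0+3+8+17 = 28.
Difference = 29 − 28 = 1.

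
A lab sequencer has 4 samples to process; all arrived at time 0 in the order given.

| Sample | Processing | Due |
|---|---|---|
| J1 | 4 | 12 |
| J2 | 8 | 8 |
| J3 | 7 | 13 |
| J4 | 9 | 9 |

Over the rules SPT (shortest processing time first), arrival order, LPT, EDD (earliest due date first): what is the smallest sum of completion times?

62

SPT (increasing processing time): J1 J3 J2 J4.
J1: 0→4
J3: 4→11
J2: 11→19
J4: 19→28
Sum = 4+11+19+28 = 62.
FIFO (arrival order): J1 J2 J3 J4.
J1: 0→4
J2: 4→12
J3: 12→19
J4: 19→28
Sum = 4+12+19+28 = 63.
LPT (decreasing processing time): J4 J2 J3 J1.
J4: 0→9
J2: 9→17
J3: 17→24
J1: 24→28
Sum = 9+17+24+28 = 78.
EDD (increasing due date): J2 J4 J1 J3.
J2: 0→8
J4: 8→17
J1: 17→21
J3: 21→28
Sum = 8+17+21+28 = 74.
SPT 62, FIFO 63, LPT 78, EDD 74 → minimum 62.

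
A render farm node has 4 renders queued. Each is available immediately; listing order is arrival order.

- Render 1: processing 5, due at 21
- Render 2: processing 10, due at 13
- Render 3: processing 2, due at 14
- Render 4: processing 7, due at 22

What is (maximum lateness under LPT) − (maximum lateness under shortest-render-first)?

LPT (decreasing processing time): Render 2 Render 4 Render 1 Render 3.
Render 2: 0→10, due 13, lateness -3
Render 4: 10→17, due 22, lateness -5
Render 1: 17→22, due 21, lateness 1
Render 3: 22→24, due 14, lateness 10
Maximum = 10.
SPT (increasing processing time): Render 3 Render 1 Render 4 Render 2.
Render 3: 0→2, due 14, lateness -12
Render 1: 2→7, due 21, lateness -14
Render 4: 7→14, due 22, lateness -8
Render 2: 14→24, due 13, lateness 11
Maximum = 11.
Difference = 10 − 11 = -1.

-1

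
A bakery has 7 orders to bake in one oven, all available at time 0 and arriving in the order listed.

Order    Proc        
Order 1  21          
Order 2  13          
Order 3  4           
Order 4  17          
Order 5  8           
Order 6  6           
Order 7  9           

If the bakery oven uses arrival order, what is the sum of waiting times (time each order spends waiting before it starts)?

280

FIFO (arrival order): Order 1 Order 2 Order 3 Order 4 Order 5 Order 6 Order 7.
Order 1: waits 0, runs 0→21
Order 2: waits 21, runs 21→34
Order 3: waits 34, runs 34→38
Order 4: waits 38, runs 38→55
Order 5: waits 55, runs 55→63
Order 6: waits 63, runs 63→69
Order 7: waits 69, runs 69→78
Sum = 0+21+34+38+55+63+69 = 280.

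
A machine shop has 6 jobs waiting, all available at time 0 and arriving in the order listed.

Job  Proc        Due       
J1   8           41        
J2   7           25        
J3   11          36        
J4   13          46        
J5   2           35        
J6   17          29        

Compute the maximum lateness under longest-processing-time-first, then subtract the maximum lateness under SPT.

2

LPT (decreasing processing time): J6 J4 J3 J1 J2 J5.
J6: 0→17, due 29, lateness -12
J4: 17→30, due 46, lateness -16
J3: 30→41, due 36, lateness 5
J1: 41→49, due 41, lateness 8
J2: 49→56, due 25, lateness 31
J5: 56→58, due 35, lateness 23
Maximum = 31.
SPT (increasing processing time): J5 J2 J1 J3 J4 J6.
J5: 0→2, due 35, lateness -33
J2: 2→9, due 25, lateness -16
J1: 9→17, due 41, lateness -24
J3: 17→28, due 36, lateness -8
J4: 28→41, due 46, lateness -5
J6: 41→58, due 29, lateness 29
Maximum = 29.
Difference = 31 − 29 = 2.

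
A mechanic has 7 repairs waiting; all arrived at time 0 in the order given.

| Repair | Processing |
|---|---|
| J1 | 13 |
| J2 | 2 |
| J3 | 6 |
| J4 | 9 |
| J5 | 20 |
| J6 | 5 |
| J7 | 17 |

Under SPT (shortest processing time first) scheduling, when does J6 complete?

7

SPT (increasing processing time): J2 J6 J3 J4 J1 J7 J5.
J2: 0→2
J6: 2→7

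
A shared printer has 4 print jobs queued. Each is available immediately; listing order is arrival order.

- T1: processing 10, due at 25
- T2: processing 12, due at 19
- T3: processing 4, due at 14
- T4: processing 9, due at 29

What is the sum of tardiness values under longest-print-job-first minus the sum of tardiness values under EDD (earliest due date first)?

LPT (decreasing processing time): T2 T1 T4 T3.
T2: 0→12, due 19, tardiness 0
T1: 12→22, due 25, tardiness 0
T4: 22→31, due 29, tardiness 2
T3: 31→35, due 14, tardiness 21
Sum = 0+0+2+21 = 23.
EDD (increasing due date): T3 T2 T1 T4.
T3: 0→4, due 14, tardiness 0
T2: 4→16, due 19, tardiness 0
T1: 16→26, due 25, tardiness 1
T4: 26→35, due 29, tardiness 6
Sum = 0+0+1+6 = 7.
Difference = 23 − 7 = 16.

16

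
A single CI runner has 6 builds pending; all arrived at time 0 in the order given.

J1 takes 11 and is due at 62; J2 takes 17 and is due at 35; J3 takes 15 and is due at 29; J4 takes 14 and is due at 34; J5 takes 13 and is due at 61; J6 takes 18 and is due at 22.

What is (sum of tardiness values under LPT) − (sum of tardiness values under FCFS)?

-19

LPT (decreasing processing time): J6 J2 J3 J4 J5 J1.
J6: 0→18, due 22, tardiness 0
J2: 18→35, due 35, tardiness 0
J3: 35→50, due 29, tardiness 21
J4: 50→64, due 34, tardiness 30
J5: 64→77, due 61, tardiness 16
J1: 77→88, due 62, tardiness 26
Sum = 0+0+21+30+16+26 = 93.
FIFO (arrival order): J1 J2 J3 J4 J5 J6.
J1: 0→11, due 62, tardiness 0
J2: 11→28, due 35, tardiness 0
J3: 28→43, due 29, tardiness 14
J4: 43→57, due 34, tardiness 23
J5: 57→70, due 61, tardiness 9
J6: 70→88, due 22, tardiness 66
Sum = 0+0+14+23+9+66 = 112.
Difference = 93 − 112 = -19.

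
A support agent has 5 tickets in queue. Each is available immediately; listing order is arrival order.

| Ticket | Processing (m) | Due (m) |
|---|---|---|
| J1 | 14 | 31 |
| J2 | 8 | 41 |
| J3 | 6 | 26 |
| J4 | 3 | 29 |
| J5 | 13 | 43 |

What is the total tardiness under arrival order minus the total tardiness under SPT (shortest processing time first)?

FIFO (arrival order): J1 J2 J3 J4 J5.
J1: 0→14, due 31, tardiness 0
J2: 14→22, due 41, tardiness 0
J3: 22→28, due 26, tardiness 2
J4: 28→31, due 29, tardiness 2
J5: 31→44, due 43, tardiness 1
Sum = 0+0+2+2+1 = 5.
SPT (increasing processing time): J4 J3 J2 J5 J1.
J4: 0→3, due 29, tardiness 0
J3: 3→9, due 26, tardiness 0
J2: 9→17, due 41, tardiness 0
J5: 17→30, due 43, tardiness 0
J1: 30→44, due 31, tardiness 13
Sum = 0+0+0+0+13 = 13.
Difference = 5 − 13 = -8.

-8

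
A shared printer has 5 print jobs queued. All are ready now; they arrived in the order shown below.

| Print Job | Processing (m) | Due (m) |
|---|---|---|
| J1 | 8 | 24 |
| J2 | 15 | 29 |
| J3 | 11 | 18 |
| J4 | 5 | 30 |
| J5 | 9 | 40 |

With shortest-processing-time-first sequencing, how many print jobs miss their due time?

SPT (increasing processing time): J4 J1 J5 J3 J2.
J4: 0→5, due 30, tardiness 0
J1: 5→13, due 24, tardiness 0
J5: 13→22, due 40, tardiness 0
J3: 22→33, due 18, tardiness 15
J2: 33→48, due 29, tardiness 19
Late print jobs: 2.

2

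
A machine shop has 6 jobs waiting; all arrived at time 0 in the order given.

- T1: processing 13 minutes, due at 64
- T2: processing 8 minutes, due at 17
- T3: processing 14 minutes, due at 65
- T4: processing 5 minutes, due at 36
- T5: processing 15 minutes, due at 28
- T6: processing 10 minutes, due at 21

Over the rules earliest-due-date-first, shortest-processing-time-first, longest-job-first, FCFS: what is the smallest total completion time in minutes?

192

EDD (increasing due date): T2 T6 T5 T4 T1 T3.
T2: 0→8
T6: 8→18
T5: 18→33
T4: 33→38
T1: 38→51
T3: 51→65
Sum = 8+18+33+38+51+65 = 213.
SPT (increasing processing time): T4 T2 T6 T1 T3 T5.
T4: 0→5
T2: 5→13
T6: 13→23
T1: 23→36
T3: 36→50
T5: 50→65
Sum = 5+13+23+36+50+65 = 192.
LPT (decreasing processing time): T5 T3 T1 T6 T2 T4.
T5: 0→15
T3: 15→29
T1: 29→42
T6: 42→52
T2: 52→60
T4: 60→65
Sum = 15+29+42+52+60+65 = 263.
FIFO (arrival order): T1 T2 T3 T4 T5 T6.
T1: 0→13
T2: 13→21
T3: 21→35
T4: 35→40
T5: 40→55
T6: 55→65
Sum = 13+21+35+40+55+65 = 229.
EDD 213, SPT 192, LPT 263, FIFO 229 → minimum 192.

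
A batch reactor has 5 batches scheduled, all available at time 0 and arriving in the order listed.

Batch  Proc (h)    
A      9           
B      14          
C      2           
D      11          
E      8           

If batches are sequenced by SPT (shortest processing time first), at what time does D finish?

30

SPT (increasing processing time): C E A D B.
C: 0→2
E: 2→10
A: 10→19
D: 19→30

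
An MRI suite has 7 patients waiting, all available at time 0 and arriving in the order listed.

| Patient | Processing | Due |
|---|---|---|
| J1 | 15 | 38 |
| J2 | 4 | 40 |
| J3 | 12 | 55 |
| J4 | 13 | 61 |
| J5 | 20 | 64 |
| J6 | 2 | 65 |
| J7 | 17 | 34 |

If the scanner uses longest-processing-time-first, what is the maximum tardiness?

LPT (decreasing processing time): J5 J7 J1 J4 J3 J2 J6.
J5: 0→20, due 64, tardiness 0
J7: 20→37, due 34, tardiness 3
J1: 37→52, due 38, tardiness 14
J4: 52→65, due 61, tardiness 4
J3: 65→77, due 55, tardiness 22
J2: 77→81, due 40, tardiness 41
J6: 81→83, due 65, tardiness 18
Maximum = 41.

41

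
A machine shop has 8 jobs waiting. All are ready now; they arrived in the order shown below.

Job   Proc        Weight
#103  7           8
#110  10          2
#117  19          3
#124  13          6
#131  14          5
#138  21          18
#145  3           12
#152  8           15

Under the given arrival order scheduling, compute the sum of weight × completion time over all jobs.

4788

FIFO (arrival order): #103 #110 #117 #124 #131 #138 #145 #152.
#103: finishes 7, weight 8, w·C = 56
#110: finishes 17, weight 2, w·C = 34
#117: finishes 36, weight 3, w·C = 108
#124: finishes 49, weight 6, w·C = 294
#131: finishes 63, weight 5, w·C = 315
#138: finishes 84, weight 18, w·C = 1512
#145: finishes 87, weight 12, w·C = 1044
#152: finishes 95, weight 15, w·C = 1425
Sum = 56+34+108+294+315+1512+1044+1425 = 4788.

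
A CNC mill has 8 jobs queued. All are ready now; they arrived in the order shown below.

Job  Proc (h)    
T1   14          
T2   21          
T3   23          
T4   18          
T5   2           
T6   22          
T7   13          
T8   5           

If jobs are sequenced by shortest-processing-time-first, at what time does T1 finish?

SPT (increasing processing time): T5 T8 T7 T1 T4 T2 T6 T3.
T5: 0→2
T8: 2→7
T7: 7→20
T1: 20→34

34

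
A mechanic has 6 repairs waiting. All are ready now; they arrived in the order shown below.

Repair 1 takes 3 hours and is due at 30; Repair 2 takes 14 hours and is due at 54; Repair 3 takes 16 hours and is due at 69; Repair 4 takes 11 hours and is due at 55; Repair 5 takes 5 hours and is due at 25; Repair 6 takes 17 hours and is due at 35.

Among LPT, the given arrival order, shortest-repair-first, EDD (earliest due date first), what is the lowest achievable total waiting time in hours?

112

LPT (decreasing processing time): Repair 6 Repair 3 Repair 2 Repair 4 Repair 5 Repair 1.
Repair 6: waits 0, runs 0→17
Repair 3: waits 17, runs 17→33
Repair 2: waits 33, runs 33→47
Repair 4: waits 47, runs 47→58
Repair 5: waits 58, runs 58→63
Repair 1: waits 63, runs 63→66
Sum = 0+17+33+47+58+63 = 218.
FIFO (arrival order): Repair 1 Repair 2 Repair 3 Repair 4 Repair 5 Repair 6.
Repair 1: waits 0, runs 0→3
Repair 2: waits 3, runs 3→17
Repair 3: waits 17, runs 17→33
Repair 4: waits 33, runs 33→44
Repair 5: waits 44, runs 44→49
Repair 6: waits 49, runs 49→66
Sum = 0+3+17+33+44+49 = 146.
SPT (increasing processing time): Repair 1 Repair 5 Repair 4 Repair 2 Repair 3 Repair 6.
Repair 1: waits 0, runs 0→3
Repair 5: waits 3, runs 3→8
Repair 4: waits 8, runs 8→19
Repair 2: waits 19, runs 19→33
Repair 3: waits 33, runs 33→49
Repair 6: waits 49, runs 49→66
Sum = 0+3+8+19+33+49 = 112.
EDD (increasing due date): Repair 5 Repair 1 Repair 6 Repair 2 Repair 4 Repair 3.
Repair 5: waits 0, runs 0→5
Repair 1: waits 5, runs 5→8
Repair 6: waits 8, runs 8→25
Repair 2: waits 25, runs 25→39
Repair 4: waits 39, runs 39→50
Repair 3: waits 50, runs 50→66
Sum = 0+5+8+25+39+50 = 127.
LPT 218, FIFO 146, SPT 112, EDD 127 → minimum 112.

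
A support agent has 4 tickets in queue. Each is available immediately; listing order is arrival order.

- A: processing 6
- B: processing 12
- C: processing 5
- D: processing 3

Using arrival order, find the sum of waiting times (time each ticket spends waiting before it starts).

FIFO (arrival order): A B C D.
A: waits 0, runs 0→6
B: waits 6, runs 6→18
C: waits 18, runs 18→23
D: waits 23, runs 23→26
Sum = 0+6+18+23 = 47.

47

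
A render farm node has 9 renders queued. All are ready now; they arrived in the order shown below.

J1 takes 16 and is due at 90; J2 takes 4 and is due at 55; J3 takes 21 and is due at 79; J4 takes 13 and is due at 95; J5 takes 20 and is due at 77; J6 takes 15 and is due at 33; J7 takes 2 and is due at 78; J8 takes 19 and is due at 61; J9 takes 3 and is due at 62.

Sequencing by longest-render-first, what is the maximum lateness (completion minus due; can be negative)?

LPT (decreasing processing time): J3 J5 J8 J1 J6 J4 J2 J9 J7.
J3: 0→21, due 79, lateness -58
J5: 21→41, due 77, lateness -36
J8: 41→60, due 61, lateness -1
J1: 60→76, due 90, lateness -14
J6: 76→91, due 33, lateness 58
J4: 91→104, due 95, lateness 9
J2: 104→108, due 55, lateness 53
J9: 108→111, due 62, lateness 49
J7: 111→113, due 78, lateness 35
Maximum = 58.

58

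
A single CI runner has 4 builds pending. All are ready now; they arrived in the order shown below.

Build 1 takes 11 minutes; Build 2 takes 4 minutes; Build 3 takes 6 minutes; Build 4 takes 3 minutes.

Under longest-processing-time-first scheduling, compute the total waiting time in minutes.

LPT (decreasing processing time): Build 1 Build 3 Build 2 Build 4.
Build 1: waits 0, runs 0→11
Build 3: waits 11, runs 11→17
Build 2: waits 17, runs 17→21
Build 4: waits 21, runs 21→24
Sum = 0+11+17+21 = 49.

49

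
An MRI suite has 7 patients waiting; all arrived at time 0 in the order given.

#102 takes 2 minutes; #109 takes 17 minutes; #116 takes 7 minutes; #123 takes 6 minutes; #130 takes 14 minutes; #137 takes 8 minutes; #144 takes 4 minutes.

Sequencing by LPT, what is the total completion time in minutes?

299

LPT (decreasing processing time): #109 #130 #137 #116 #123 #144 #102.
#109: 0→17
#130: 17→31
#137: 31→39
#116: 39→46
#123: 46→52
#144: 52→56
#102: 56→58
Sum = 17+31+39+46+52+56+58 = 299.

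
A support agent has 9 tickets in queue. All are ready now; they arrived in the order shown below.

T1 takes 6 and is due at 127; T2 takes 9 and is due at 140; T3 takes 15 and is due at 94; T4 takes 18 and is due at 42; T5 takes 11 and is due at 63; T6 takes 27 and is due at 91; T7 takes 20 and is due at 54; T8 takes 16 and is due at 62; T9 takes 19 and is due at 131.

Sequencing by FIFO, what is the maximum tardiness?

FIFO (arrival order): T1 T2 T3 T4 T5 T6 T7 T8 T9.
T1: 0→6, due 127, tardiness 0
T2: 6→15, due 140, tardiness 0
T3: 15→30, due 94, tardiness 0
T4: 30→48, due 42, tardiness 6
T5: 48→59, due 63, tardiness 0
T6: 59→86, due 91, tardiness 0
T7: 86→106, due 54, tardiness 52
T8: 106→122, due 62, tardiness 60
T9: 122→141, due 131, tardiness 10
Maximum = 60.

60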